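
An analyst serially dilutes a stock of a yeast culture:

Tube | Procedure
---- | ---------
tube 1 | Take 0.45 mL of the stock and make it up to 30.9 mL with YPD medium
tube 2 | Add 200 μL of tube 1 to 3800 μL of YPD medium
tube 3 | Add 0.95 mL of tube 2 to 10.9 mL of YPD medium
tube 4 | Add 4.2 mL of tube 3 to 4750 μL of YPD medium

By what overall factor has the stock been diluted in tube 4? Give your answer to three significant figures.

3.65 × 10^4

Step 1: 0.45 mL brought to 30.9 mL → factor 30.9/0.45 = 68.667
Step 2: 200 μL + 3800 μL = 4000 μL total → factor 4000/200 = 20
Step 3: 0.95 mL + 10.9 mL = 11.85 mL total → factor 11.85/0.95 = 12.474
Step 4: 4.2 mL + 4750 μL = 8.95 mL total → factor 8.95/4.2 = 2.131
Overall dilution factor = 68.667 × 20 × 12.474 × 2.131 = 36504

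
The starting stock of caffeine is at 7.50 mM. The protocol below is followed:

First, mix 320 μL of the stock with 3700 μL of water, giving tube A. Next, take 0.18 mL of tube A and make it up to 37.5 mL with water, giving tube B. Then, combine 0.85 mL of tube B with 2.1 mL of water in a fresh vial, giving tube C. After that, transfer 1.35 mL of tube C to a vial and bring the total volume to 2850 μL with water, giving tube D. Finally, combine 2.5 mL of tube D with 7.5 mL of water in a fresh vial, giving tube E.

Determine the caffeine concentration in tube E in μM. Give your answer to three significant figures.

0.0978 μM

Step 1: 320 μL + 3700 μL = 4020 μL total → factor 4020/320 = 12.562
Step 2: 0.18 mL brought to 37.5 mL → factor 37.5/0.18 = 208.33
Step 3: 0.85 mL + 2.1 mL = 2.95 mL total → factor 2.95/0.85 = 3.4706
Step 4: 1.35 mL brought to 2850 μL → factor 2.85/1.35 = 2.1111
Step 5: 2.5 mL + 7.5 mL = 10 mL total → factor 10/2.5 = 4
Overall dilution factor = 12.562 × 208.33 × 3.4706 × 2.1111 × 4 = 76702
Final = 7.50 mM / 76702 = 9.778 × 10^-5 mM = 0.0978 μM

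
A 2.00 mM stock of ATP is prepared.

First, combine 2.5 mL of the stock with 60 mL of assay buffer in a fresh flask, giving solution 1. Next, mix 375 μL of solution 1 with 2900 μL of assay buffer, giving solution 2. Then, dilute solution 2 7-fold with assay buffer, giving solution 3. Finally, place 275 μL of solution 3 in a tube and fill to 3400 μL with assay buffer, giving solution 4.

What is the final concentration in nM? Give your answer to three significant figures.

106 nM

Step 1: 2.5 mL + 60 mL = 62.5 mL total → factor 62.5/2.5 = 25
Step 2: 375 μL + 2900 μL = 3275 μL total → factor 3275/375 = 8.7333
Step 3: 7-fold → factor 7
Step 4: 275 μL brought to 3400 μL → factor 3400/275 = 12.364
Overall dilution factor = 25 × 8.7333 × 7 × 12.364 = 18896
Final = 2.00 mM / 18896 = 0.0001058 mM = 106 nM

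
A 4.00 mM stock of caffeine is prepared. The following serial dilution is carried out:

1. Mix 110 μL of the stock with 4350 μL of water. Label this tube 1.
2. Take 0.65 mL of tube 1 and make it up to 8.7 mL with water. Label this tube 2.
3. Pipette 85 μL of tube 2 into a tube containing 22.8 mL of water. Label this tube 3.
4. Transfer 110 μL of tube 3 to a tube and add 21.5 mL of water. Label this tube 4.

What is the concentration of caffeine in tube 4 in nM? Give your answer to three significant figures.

Step 1: 110 μL + 4350 μL = 4460 μL total → factor 4460/110 = 40.545
Step 2: 0.65 mL brought to 8.7 mL → factor 8.7/0.65 = 13.385
Step 3: 85 μL + 22.8 mL = 22885 μL total → factor 22885/85 = 269.24
Step 4: 110 μL + 21.5 mL = 21610 μL total → factor 21610/110 = 196.45
Overall dilution factor = 40.545 × 13.385 × 269.24 × 196.45 = 2.8704 × 10^7
Final = 4.00 mM / 2.8704 × 10^7 = 1.394 × 10^-7 mM = 0.139 nM

0.139 nM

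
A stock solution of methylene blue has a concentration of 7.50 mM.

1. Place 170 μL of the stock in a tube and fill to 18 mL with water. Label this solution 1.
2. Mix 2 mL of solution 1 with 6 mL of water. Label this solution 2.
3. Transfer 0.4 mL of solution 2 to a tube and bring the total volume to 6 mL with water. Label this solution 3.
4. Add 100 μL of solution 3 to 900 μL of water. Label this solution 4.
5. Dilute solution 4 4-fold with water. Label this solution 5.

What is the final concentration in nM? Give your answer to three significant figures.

Step 1: 170 μL brought to 18 mL → factor 18000/170 = 105.88
Step 2: 2 mL + 6 mL = 8 mL total → factor 8/2 = 4
Step 3: 0.4 mL brought to 6 mL → factor 6/0.4 = 15
Step 4: 100 μL + 900 μL = 1000 μL total → factor 1000/100 = 10
Step 5: 4-fold → factor 4
Overall dilution factor = 105.88 × 4 × 15 × 10 × 4 = 2.5412 × 10^5
Final = 7.50 mM / 2.5412 × 10^5 = 2.951 × 10^-5 mM = 29.5 nM

29.5 nM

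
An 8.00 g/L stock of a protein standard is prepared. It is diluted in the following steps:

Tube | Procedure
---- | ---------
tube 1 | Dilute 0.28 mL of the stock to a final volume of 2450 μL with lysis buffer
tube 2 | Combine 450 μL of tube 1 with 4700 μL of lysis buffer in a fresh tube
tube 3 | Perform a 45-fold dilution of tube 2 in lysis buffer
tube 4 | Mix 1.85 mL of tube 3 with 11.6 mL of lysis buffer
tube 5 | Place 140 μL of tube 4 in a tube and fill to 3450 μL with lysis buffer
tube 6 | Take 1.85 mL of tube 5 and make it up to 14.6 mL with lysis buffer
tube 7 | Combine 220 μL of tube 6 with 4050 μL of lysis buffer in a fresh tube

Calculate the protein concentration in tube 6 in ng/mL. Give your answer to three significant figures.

Step 1: 0.28 mL brought to 2450 μL → factor 2.45/0.28 = 8.75
Step 2: 450 μL + 4700 μL = 5150 μL total → factor 5150/450 = 11.444
Step 3: 45-fold → factor 45
Step 4: 1.85 mL + 11.6 mL = 13.45 mL total → factor 13.45/1.85 = 7.2703
Step 5: 140 μL brought to 3450 μL → factor 3450/140 = 24.643
Step 6: 1.85 mL brought to 14.6 mL → factor 14.6/1.85 = 7.8919
Dilution factor through tube 6 = 8.75 × 11.444 × 45 × 7.2703 × 24.643 × 7.8919 = 6.3714 × 10^6
[tube 6] = 8.00 g/L / 6.3714 × 10^6 = 1.256 × 10^-6 g/L = 1.26 ng/mL

1.26 ng/mL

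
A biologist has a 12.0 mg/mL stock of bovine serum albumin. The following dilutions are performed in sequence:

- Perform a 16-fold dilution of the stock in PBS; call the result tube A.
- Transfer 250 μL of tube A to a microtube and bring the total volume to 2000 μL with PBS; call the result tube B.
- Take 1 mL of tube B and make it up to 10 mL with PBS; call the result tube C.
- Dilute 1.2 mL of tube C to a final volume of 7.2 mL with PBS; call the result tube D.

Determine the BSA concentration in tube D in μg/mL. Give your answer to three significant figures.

1.56 μg/mL

Step 1: 16-fold → factor 16
Step 2: 250 μL brought to 2000 μL → factor 2000/250 = 8
Step 3: 1 mL brought to 10 mL → factor 10/1 = 10
Step 4: 1.2 mL brought to 7.2 mL → factor 7.2/1.2 = 6
Overall dilution factor = 16 × 8 × 10 × 6 = 7680
Final = 12.0 mg/mL / 7680 = 0.001563 mg/mL = 1.56 μg/mL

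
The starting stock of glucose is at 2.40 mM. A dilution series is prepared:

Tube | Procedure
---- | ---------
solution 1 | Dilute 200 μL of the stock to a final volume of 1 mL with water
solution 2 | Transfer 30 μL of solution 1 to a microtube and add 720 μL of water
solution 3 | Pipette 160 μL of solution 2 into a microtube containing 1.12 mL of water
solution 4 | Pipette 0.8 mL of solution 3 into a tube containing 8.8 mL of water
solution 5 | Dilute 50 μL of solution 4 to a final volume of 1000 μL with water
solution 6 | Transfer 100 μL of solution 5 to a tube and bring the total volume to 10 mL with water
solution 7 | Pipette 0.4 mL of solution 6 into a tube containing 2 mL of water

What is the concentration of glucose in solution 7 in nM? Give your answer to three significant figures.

0.0167 nM

Step 1: 200 μL brought to 1 mL → factor 1000/200 = 5
Step 2: 30 μL + 720 μL = 750 μL total → factor 750/30 = 25
Step 3: 160 μL + 1.12 mL = 1280 μL total → factor 1280/160 = 8
Step 4: 0.8 mL + 8.8 mL = 9.6 mL total → factor 9.6/0.8 = 12
Step 5: 50 μL brought to 1000 μL → factor 1000/50 = 20
Step 6: 100 μL brought to 10 mL → factor 10000/100 = 100
Step 7: 0.4 mL + 2 mL = 2.4 mL total → factor 2.4/0.4 = 6
Overall dilution factor = 5 × 25 × 8 × 12 × 20 × 100 × 6 = 1.44 × 10^8
Final = 2.40 mM / 1.44 × 10^8 = 1.667 × 10^-8 mM = 0.0167 nM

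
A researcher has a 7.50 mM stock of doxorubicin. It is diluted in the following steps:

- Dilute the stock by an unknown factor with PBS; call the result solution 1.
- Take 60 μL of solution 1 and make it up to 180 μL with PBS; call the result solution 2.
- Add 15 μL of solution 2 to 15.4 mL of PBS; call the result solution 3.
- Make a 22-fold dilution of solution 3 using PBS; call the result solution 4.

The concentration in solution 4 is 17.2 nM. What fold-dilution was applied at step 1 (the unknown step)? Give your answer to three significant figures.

6.43-fold

Step 1: unknown factor x
Step 2: 60 μL brought to 180 μL → factor 180/60 = 3
Step 3: 15 μL + 15.4 mL = 15415 μL total → factor 15415/15 = 1027.7
Step 4: 22-fold → factor 22
Product of known-step factors = 67826
Overall factor = 7.50 mM / (17.2 nM) = 4.3605 × 10^5
x = 4.3605 × 10^5 / 67826 = 6.43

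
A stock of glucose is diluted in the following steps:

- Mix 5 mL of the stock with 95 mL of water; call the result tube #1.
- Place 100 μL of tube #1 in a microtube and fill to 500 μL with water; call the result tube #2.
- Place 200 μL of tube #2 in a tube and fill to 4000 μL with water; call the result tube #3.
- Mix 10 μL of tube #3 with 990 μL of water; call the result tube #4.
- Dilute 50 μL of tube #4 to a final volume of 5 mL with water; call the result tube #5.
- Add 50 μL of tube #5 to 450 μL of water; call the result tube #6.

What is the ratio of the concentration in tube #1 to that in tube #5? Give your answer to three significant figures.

1.00 × 10^6

Step 1: 5 mL + 95 mL = 100 mL total → factor 100/5 = 20
Step 2: 100 μL brought to 500 μL → factor 500/100 = 5
Step 3: 200 μL brought to 4000 μL → factor 4000/200 = 20
Step 4: 10 μL + 990 μL = 1000 μL total → factor 1000/10 = 100
Step 5: 50 μL brought to 5 mL → factor 5000/50 = 100
Dilution factor to tube #1 = 20; to tube #5 = 2 × 10^7
[tube #1]/[tube #5] = (factor to tube #5)/(factor to tube #1) = 2 × 10^7/20 = 1.00 × 10^6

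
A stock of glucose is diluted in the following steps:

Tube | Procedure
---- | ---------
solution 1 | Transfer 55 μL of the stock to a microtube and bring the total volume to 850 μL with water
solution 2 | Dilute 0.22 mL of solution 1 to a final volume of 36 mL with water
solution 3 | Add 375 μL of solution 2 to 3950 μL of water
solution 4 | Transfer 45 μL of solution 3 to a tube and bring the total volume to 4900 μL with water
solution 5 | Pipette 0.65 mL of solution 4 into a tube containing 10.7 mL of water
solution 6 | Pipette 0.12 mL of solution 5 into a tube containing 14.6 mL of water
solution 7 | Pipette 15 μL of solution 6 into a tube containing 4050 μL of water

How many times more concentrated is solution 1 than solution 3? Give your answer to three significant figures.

1.89 × 10^3

Step 1: 55 μL brought to 850 μL → factor 850/55 = 15.455
Step 2: 0.22 mL brought to 36 mL → factor 36/0.22 = 163.64
Step 3: 375 μL + 3950 μL = 4325 μL total → factor 4325/375 = 11.533
Dilution factor to solution 1 = 15.455; to solution 3 = 29167
[solution 1]/[solution 3] = (factor to solution 3)/(factor to solution 1) = 29167/15.455 = 1.89 × 10^3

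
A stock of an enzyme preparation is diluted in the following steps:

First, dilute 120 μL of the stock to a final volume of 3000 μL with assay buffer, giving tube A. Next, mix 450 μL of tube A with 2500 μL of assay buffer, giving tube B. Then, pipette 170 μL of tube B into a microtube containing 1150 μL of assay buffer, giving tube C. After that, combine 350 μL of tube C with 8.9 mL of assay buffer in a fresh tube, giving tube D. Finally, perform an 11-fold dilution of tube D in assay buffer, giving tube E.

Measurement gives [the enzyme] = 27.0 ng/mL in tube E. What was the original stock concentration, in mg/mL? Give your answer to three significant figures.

Step 1: 120 μL brought to 3000 μL → factor 3000/120 = 25
Step 2: 450 μL + 2500 μL = 2950 μL total → factor 2950/450 = 6.5556
Step 3: 170 μL + 1150 μL = 1320 μL total → factor 1320/170 = 7.7647
Step 4: 350 μL + 8.9 mL = 9250 μL total → factor 9250/350 = 26.429
Step 5: 11-fold → factor 11
Overall dilution factor = 25 × 6.5556 × 7.7647 × 26.429 × 11 = 3.6995 × 10^5
Stock = 27.0 ng/mL × 3.6995 × 10^5 = 9.989 × 10^6 ng/mL = 9.99 mg/mL

9.99 mg/mL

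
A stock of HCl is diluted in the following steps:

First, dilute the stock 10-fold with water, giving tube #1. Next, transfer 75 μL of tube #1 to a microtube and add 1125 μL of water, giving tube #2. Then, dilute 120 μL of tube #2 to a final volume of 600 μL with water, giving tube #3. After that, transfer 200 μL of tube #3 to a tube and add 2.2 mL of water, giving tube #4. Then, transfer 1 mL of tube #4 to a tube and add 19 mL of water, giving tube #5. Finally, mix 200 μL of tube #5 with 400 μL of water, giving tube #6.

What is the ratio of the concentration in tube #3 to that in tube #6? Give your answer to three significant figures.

720

Step 1: 10-fold → factor 10
Step 2: 75 μL + 1125 μL = 1200 μL total → factor 1200/75 = 16
Step 3: 120 μL brought to 600 μL → factor 600/120 = 5
Step 4: 200 μL + 2.2 mL = 2400 μL total → factor 2400/200 = 12
Step 5: 1 mL + 19 mL = 20 mL total → factor 20/1 = 20
Step 6: 200 μL + 400 μL = 600 μL total → factor 600/200 = 3
Dilution factor to tube #3 = 800; to tube #6 = 5.76 × 10^5
[tube #3]/[tube #6] = (factor to tube #6)/(factor to tube #3) = 5.76 × 10^5/800 = 720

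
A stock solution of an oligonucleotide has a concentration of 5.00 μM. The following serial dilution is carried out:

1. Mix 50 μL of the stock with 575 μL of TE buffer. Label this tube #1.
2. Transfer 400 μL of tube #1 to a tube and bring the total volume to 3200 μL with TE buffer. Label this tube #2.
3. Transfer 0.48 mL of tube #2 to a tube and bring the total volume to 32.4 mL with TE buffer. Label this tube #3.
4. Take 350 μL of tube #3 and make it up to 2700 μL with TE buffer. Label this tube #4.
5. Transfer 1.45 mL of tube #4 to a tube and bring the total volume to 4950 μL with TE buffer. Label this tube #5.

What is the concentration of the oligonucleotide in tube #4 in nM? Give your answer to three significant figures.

Step 1: 50 μL + 575 μL = 625 μL total → factor 625/50 = 12.5
Step 2: 400 μL brought to 3200 μL → factor 3200/400 = 8
Step 3: 0.48 mL brought to 32.4 mL → factor 32.4/0.48 = 67.5
Step 4: 350 μL brought to 2700 μL → factor 2700/350 = 7.7143
Dilution factor through tube #4 = 12.5 × 8 × 67.5 × 7.7143 = 52071
[tube #4] = 5.00 μM / 52071 = 9.602 × 10^-5 μM = 0.0960 nM

0.0960 nM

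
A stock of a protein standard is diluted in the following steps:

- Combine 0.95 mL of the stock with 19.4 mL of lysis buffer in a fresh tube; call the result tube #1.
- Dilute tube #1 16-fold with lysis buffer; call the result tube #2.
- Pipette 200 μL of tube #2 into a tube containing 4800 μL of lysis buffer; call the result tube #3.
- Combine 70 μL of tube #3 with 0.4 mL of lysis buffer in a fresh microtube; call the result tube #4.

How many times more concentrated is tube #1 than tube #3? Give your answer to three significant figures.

400

Step 1: 0.95 mL + 19.4 mL = 20.35 mL total → factor 20.35/0.95 = 21.421
Step 2: 16-fold → factor 16
Step 3: 200 μL + 4800 μL = 5000 μL total → factor 5000/200 = 25
Dilution factor to tube #1 = 21.421; to tube #3 = 8568.4
[tube #1]/[tube #3] = (factor to tube #3)/(factor to tube #1) = 8568.4/21.421 = 400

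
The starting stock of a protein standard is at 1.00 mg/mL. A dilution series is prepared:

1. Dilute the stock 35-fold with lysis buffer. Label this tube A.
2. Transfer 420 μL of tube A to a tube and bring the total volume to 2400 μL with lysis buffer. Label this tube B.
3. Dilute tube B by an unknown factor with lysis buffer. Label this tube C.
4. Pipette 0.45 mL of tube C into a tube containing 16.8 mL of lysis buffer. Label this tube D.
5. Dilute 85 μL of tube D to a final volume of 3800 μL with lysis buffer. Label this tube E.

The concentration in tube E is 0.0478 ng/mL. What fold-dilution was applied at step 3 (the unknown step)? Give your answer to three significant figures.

Step 1: 35-fold → factor 35
Step 2: 420 μL brought to 2400 μL → factor 2400/420 = 5.7143
Step 3: unknown factor x
Step 4: 0.45 mL + 16.8 mL = 17.25 mL total → factor 17.25/0.45 = 38.333
Step 5: 85 μL brought to 3800 μL → factor 3800/85 = 44.706
Product of known-step factors = 3.4275 × 10^5
Overall factor = 1.00 mg/mL / (0.0478 ng/mL) = 2.0921 × 10^7
x = 2.0921 × 10^7 / 3.4275 × 10^5 = 61.0

61.0-fold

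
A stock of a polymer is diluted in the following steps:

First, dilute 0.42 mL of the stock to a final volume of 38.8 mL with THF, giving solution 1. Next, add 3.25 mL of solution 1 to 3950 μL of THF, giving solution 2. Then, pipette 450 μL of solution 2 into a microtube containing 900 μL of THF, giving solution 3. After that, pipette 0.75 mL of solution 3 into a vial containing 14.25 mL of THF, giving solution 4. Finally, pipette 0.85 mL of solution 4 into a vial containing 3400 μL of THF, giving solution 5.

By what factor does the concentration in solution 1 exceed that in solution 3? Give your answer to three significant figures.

Step 1: 0.42 mL brought to 38.8 mL → factor 38.8/0.42 = 92.381
Step 2: 3.25 mL + 3950 μL = 7.2 mL total → factor 7.2/3.25 = 2.2154
Step 3: 450 μL + 900 μL = 1350 μL total → factor 1350/450 = 3
Dilution factor to solution 1 = 92.381; to solution 3 = 613.98
[solution 1]/[solution 3] = (factor to solution 3)/(factor to solution 1) = 613.98/92.381 = 6.65

6.65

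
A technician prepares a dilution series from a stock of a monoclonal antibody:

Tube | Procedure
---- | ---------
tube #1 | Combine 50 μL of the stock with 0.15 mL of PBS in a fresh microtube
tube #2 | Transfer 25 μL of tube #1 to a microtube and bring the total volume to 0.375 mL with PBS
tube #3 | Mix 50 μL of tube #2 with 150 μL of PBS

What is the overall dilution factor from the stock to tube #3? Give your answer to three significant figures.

240

Step 1: 50 μL + 0.15 mL = 200 μL total → factor 200/50 = 4
Step 2: 25 μL brought to 0.375 mL → factor 375/25 = 15
Step 3: 50 μL + 150 μL = 200 μL total → factor 200/50 = 4
Overall dilution factor = 4 × 15 × 4 = 240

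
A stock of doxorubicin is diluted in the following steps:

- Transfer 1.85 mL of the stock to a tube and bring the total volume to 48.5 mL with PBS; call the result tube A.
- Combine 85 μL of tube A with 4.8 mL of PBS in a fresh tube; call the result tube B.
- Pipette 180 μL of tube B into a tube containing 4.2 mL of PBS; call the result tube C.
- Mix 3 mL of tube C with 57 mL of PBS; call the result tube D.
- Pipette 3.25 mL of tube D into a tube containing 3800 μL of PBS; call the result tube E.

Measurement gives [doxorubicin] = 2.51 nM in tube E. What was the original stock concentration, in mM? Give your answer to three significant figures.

3.99 mM

Step 1: 1.85 mL brought to 48.5 mL → factor 48.5/1.85 = 26.216
Step 2: 85 μL + 4.8 mL = 4885 μL total → factor 4885/85 = 57.471
Step 3: 180 μL + 4.2 mL = 4380 μL total → factor 4380/180 = 24.333
Step 4: 3 mL + 57 mL = 60 mL total → factor 60/3 = 20
Step 5: 3.25 mL + 3800 μL = 7.05 mL total → factor 7.05/3.25 = 2.1692
Overall dilution factor = 26.216 × 57.471 × 24.333 × 20 × 2.1692 = 1.5906 × 10^6
Stock = 2.51 nM × 1.5906 × 10^6 = 3.992 × 10^6 nM = 3.99 mM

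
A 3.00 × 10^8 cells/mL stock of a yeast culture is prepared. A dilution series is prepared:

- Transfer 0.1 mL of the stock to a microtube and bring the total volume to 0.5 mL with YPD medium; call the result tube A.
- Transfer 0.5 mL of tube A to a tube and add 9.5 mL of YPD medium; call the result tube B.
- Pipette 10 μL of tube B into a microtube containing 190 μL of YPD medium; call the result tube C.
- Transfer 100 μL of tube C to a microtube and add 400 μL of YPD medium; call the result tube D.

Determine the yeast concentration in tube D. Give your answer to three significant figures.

3.00 × 10^4 cells/mL

Step 1: 0.1 mL brought to 0.5 mL → factor 0.5/0.1 = 5
Step 2: 0.5 mL + 9.5 mL = 10 mL total → factor 10/0.5 = 20
Step 3: 10 μL + 190 μL = 200 μL total → factor 200/10 = 20
Step 4: 100 μL + 400 μL = 500 μL total → factor 500/100 = 5
Overall dilution factor = 5 × 20 × 20 × 5 = 10000
Final = 3.00 × 10^8 cells/mL / 10000 = 3.00 × 10^4 cells/mL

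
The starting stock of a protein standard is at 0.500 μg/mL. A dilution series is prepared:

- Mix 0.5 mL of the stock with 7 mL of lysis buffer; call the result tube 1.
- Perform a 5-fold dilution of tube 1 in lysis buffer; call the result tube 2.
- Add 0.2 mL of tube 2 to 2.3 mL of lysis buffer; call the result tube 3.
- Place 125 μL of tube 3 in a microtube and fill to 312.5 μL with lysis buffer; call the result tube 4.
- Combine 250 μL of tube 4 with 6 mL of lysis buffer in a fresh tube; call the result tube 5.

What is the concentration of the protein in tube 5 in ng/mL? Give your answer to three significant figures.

0.00853 ng/mL

Step 1: 0.5 mL + 7 mL = 7.5 mL total → factor 7.5/0.5 = 15
Step 2: 5-fold → factor 5
Step 3: 0.2 mL + 2.3 mL = 2.5 mL total → factor 2.5/0.2 = 12.5
Step 4: 125 μL brought to 312.5 μL → factor 312.5/125 = 2.5
Step 5: 250 μL + 6 mL = 6250 μL total → factor 6250/250 = 25
Overall dilution factor = 15 × 5 × 12.5 × 2.5 × 25 = 58594
Final = 0.500 μg/mL / 58594 = 8.533 × 10^-6 μg/mL = 0.00853 ng/mL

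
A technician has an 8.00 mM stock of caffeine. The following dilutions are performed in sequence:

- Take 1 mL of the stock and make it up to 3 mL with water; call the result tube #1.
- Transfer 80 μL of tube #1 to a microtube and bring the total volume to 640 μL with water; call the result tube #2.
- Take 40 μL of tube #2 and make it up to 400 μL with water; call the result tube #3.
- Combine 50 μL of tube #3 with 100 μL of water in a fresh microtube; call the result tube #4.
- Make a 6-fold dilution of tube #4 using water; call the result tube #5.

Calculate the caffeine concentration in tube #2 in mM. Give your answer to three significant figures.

Step 1: 1 mL brought to 3 mL → factor 3/1 = 3
Step 2: 80 μL brought to 640 μL → factor 640/80 = 8
Dilution factor through tube #2 = 3 × 8 = 24
[tube #2] = 8.00 mM / 24 = 0.333 mM

0.333 mM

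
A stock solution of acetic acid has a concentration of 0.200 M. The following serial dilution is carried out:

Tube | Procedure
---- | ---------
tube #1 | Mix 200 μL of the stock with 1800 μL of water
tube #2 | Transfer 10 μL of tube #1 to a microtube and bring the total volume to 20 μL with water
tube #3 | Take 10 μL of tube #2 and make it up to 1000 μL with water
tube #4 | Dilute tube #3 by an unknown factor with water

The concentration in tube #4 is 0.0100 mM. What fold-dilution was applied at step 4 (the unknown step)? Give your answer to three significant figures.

10.0-fold

Step 1: 200 μL + 1800 μL = 2000 μL total → factor 2000/200 = 10
Step 2: 10 μL brought to 20 μL → factor 20/10 = 2
Step 3: 10 μL brought to 1000 μL → factor 1000/10 = 100
Step 4: unknown factor x
Product of known-step factors = 2000
Overall factor = 0.200 M / (0.0100 mM) = 20000
x = 20000 / 2000 = 10.0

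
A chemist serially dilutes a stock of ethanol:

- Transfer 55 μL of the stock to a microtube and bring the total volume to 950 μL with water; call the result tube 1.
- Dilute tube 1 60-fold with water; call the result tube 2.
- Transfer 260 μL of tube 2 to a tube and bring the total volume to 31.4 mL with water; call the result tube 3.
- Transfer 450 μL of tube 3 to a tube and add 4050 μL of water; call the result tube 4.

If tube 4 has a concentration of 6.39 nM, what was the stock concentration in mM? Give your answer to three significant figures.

Step 1: 55 μL brought to 950 μL → factor 950/55 = 17.273
Step 2: 60-fold → factor 60
Step 3: 260 μL brought to 31.4 mL → factor 31400/260 = 120.77
Step 4: 450 μL + 4050 μL = 4500 μL total → factor 4500/450 = 10
Overall dilution factor = 17.273 × 60 × 120.77 × 10 = 1.2516 × 10^6
Stock = 6.39 nM × 1.2516 × 10^6 = 7.998 × 10^6 nM = 8.00 mM

8.00 mM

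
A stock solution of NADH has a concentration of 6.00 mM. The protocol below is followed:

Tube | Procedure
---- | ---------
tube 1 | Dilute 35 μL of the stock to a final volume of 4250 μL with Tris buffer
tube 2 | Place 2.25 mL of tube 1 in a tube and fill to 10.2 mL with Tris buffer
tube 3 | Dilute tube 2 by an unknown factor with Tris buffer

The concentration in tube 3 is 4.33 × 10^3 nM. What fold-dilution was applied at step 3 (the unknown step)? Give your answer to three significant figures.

Step 1: 35 μL brought to 4250 μL → factor 4250/35 = 121.43
Step 2: 2.25 mL brought to 10.2 mL → factor 10.2/2.25 = 4.5333
Step 3: unknown factor x
Product of known-step factors = 550.48
Overall factor = 6.00 mM / (4.33 × 10^3 nM) = 1385.7
x = 1385.7 / 550.48 = 2.52

2.52-fold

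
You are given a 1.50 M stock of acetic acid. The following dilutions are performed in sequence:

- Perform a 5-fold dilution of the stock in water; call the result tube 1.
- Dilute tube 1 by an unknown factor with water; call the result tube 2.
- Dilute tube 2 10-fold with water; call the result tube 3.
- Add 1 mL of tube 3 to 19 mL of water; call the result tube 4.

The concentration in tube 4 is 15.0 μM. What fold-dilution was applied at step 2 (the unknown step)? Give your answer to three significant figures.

100-fold

Step 1: 5-fold → factor 5
Step 2: unknown factor x
Step 3: 10-fold → factor 10
Step 4: 1 mL + 19 mL = 20 mL total → factor 20/1 = 20
Product of known-step factors = 1000
Overall factor = 1.50 M / (15.0 μM) = 1 × 10^5
x = 1 × 10^5 / 1000 = 100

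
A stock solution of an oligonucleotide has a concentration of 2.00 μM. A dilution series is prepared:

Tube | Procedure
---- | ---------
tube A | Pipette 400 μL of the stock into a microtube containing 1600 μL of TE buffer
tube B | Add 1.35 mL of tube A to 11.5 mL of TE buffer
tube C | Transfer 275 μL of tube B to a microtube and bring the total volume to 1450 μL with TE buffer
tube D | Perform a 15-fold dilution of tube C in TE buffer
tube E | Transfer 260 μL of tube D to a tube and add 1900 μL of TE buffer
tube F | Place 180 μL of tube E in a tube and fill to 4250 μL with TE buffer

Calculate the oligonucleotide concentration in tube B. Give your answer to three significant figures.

Step 1: 400 μL + 1600 μL = 2000 μL total → factor 2000/400 = 5
Step 2: 1.35 mL + 11.5 mL = 12.85 mL total → factor 12.85/1.35 = 9.5185
Dilution factor through tube B = 5 × 9.5185 = 47.593
[tube B] = 2.00 μM / 47.593 = 0.0420 μM

0.0420 μM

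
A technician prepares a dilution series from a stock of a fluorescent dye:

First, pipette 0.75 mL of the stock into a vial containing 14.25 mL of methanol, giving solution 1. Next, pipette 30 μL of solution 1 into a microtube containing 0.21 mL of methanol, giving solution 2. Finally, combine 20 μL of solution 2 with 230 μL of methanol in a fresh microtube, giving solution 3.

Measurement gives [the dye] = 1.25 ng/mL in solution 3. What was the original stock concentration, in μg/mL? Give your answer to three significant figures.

2.50 μg/mL

Step 1: 0.75 mL + 14.25 mL = 15 mL total → factor 15/0.75 = 20
Step 2: 30 μL + 0.21 mL = 240 μL total → factor 240/30 = 8
Step 3: 20 μL + 230 μL = 250 μL total → factor 250/20 = 12.5
Overall dilution factor = 20 × 8 × 12.5 = 2000
Stock = 1.25 ng/mL × 2000 = 2500 ng/mL = 2.50 μg/mL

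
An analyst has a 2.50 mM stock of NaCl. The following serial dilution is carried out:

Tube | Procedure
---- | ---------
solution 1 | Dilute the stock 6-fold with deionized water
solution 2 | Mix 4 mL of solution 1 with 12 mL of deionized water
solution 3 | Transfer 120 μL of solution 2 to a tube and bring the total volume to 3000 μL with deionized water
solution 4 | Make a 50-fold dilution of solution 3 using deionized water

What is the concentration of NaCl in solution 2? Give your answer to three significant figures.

0.104 mM

Step 1: 6-fold → factor 6
Step 2: 4 mL + 12 mL = 16 mL total → factor 16/4 = 4
Dilution factor through solution 2 = 6 × 4 = 24
[solution 2] = 2.50 mM / 24 = 0.104 mM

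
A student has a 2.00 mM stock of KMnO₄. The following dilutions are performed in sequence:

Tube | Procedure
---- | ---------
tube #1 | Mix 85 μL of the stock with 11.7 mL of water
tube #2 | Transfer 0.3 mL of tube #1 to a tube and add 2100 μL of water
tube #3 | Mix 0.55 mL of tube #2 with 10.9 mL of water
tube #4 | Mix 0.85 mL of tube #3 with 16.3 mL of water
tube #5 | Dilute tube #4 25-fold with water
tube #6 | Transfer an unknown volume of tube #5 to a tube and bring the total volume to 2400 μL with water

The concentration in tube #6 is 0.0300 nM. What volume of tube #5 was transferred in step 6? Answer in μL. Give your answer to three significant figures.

Step 1: 85 μL + 11.7 mL = 11785 μL total → factor 11785/85 = 138.65
Step 2: 0.3 mL + 2100 μL = 2.4 mL total → factor 2.4/0.3 = 8
Step 3: 0.55 mL + 10.9 mL = 11.45 mL total → factor 11.45/0.55 = 20.818
Step 4: 0.85 mL + 16.3 mL = 17.15 mL total → factor 17.15/0.85 = 20.176
Step 5: 25-fold → factor 25
Step 6: v brought to 2400 μL → factor = 2400 μL/v
Product of known-step factors = 1.1647 × 10^7
Overall factor = 2.00 mM / (0.0300 nM) = 6.6667 × 10^7
Step-6 factor = 6.6667 × 10^7 / 1.1647 × 10^7 = 5.7237
v = 2400 μL / 5.7237 = 419 μL

419 μL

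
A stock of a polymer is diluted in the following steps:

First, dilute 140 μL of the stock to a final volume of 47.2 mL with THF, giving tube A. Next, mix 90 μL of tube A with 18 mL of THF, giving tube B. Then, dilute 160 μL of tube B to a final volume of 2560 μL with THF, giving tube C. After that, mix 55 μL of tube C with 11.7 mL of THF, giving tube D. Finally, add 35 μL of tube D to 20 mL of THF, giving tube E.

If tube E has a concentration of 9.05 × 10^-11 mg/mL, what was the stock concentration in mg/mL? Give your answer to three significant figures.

Step 1: 140 μL brought to 47.2 mL → factor 47200/140 = 337.14
Step 2: 90 μL + 18 mL = 18090 μL total → factor 18090/90 = 201
Step 3: 160 μL brought to 2560 μL → factor 2560/160 = 16
Step 4: 55 μL + 11.7 mL = 11755 μL total → factor 11755/55 = 213.73
Step 5: 35 μL + 20 mL = 20035 μL total → factor 20035/35 = 572.43
Overall dilution factor = 337.14 × 201 × 16 × 213.73 × 572.43 = 1.3265 × 10^11
Stock = 9.05 × 10^-11 mg/mL × 1.3265 × 10^11 = 12.0 mg/mL

12.0 mg/mL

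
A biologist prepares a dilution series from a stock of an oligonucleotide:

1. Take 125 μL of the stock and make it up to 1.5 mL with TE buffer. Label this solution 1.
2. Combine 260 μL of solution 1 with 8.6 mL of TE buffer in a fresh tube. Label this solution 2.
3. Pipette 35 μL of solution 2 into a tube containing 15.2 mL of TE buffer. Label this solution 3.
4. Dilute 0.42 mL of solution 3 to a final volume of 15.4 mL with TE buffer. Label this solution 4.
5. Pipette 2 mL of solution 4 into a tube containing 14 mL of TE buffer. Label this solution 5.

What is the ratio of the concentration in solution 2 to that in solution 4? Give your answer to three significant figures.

1.60 × 10^4

Step 1: 125 μL brought to 1.5 mL → factor 1500/125 = 12
Step 2: 260 μL + 8.6 mL = 8860 μL total → factor 8860/260 = 34.077
Step 3: 35 μL + 15.2 mL = 15235 μL total → factor 15235/35 = 435.29
Step 4: 0.42 mL brought to 15.4 mL → factor 15.4/0.42 = 36.667
Dilution factor to solution 2 = 408.92; to solution 4 = 6.5266 × 10^6
[solution 2]/[solution 4] = (factor to solution 4)/(factor to solution 2) = 6.5266 × 10^6/408.92 = 1.60 × 10^4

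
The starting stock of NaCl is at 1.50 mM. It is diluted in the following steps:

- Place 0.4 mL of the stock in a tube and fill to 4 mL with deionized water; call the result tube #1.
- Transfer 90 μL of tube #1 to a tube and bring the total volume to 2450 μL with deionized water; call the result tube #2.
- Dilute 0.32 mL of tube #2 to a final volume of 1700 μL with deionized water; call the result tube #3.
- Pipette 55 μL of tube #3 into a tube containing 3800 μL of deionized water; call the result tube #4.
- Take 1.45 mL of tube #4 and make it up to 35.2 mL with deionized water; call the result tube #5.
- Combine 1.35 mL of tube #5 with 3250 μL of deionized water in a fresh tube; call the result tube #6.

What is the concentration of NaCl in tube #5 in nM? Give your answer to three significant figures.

0.610 nM

Step 1: 0.4 mL brought to 4 mL → factor 4/0.4 = 10
Step 2: 90 μL brought to 2450 μL → factor 2450/90 = 27.222
Step 3: 0.32 mL brought to 1700 μL → factor 1.7/0.32 = 5.3125
Step 4: 55 μL + 3800 μL = 3855 μL total → factor 3855/55 = 70.091
Step 5: 1.45 mL brought to 35.2 mL → factor 35.2/1.45 = 24.276
Dilution factor through tube #5 = 10 × 27.222 × 5.3125 × 70.091 × 24.276 = 2.4607 × 10^6
[tube #5] = 1.50 mM / 2.4607 × 10^6 = 6.096 × 10^-7 mM = 0.610 nM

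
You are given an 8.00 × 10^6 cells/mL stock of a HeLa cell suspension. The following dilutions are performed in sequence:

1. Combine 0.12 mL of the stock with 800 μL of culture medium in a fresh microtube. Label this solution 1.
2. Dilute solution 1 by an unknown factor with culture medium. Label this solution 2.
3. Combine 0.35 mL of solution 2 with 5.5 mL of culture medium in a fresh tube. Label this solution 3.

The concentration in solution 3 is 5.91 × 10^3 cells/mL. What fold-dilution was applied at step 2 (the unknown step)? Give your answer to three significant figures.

Step 1: 0.12 mL + 800 μL = 0.92 mL total → factor 0.92/0.12 = 7.6667
Step 2: unknown factor x
Step 3: 0.35 mL + 5.5 mL = 5.85 mL total → factor 5.85/0.35 = 16.714
Product of known-step factors = 128.14
Overall factor = 8.00 × 10^6 cells/mL / (5.91 × 10^3 cells/mL) = 1353.6
x = 1353.6 / 128.14 = 10.6

10.6-fold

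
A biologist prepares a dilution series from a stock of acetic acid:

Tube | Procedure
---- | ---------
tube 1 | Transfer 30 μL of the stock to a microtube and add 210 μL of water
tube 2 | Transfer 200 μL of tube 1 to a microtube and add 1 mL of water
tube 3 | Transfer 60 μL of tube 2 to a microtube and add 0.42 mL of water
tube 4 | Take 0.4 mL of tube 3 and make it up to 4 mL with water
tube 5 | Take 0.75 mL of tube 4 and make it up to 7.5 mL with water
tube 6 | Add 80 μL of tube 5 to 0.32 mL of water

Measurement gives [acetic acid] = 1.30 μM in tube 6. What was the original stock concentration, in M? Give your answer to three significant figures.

0.250 M

Step 1: 30 μL + 210 μL = 240 μL total → factor 240/30 = 8
Step 2: 200 μL + 1 mL = 1200 μL total → factor 1200/200 = 6
Step 3: 60 μL + 0.42 mL = 480 μL total → factor 480/60 = 8
Step 4: 0.4 mL brought to 4 mL → factor 4/0.4 = 10
Step 5: 0.75 mL brought to 7.5 mL → factor 7.5/0.75 = 10
Step 6: 80 μL + 0.32 mL = 400 μL total → factor 400/80 = 5
Overall dilution factor = 8 × 6 × 8 × 10 × 10 × 5 = 1.92 × 10^5
Stock = 1.30 μM × 1.92 × 10^5 = 2.496 × 10^5 μM = 0.250 M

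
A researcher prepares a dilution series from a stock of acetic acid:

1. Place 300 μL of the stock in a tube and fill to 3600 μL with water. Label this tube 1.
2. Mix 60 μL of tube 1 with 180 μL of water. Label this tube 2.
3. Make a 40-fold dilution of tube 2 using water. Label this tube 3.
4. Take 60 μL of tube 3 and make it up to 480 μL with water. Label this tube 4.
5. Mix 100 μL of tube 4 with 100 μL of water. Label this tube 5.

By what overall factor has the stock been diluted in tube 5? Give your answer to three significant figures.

Step 1: 300 μL brought to 3600 μL → factor 3600/300 = 12
Step 2: 60 μL + 180 μL = 240 μL total → factor 240/60 = 4
Step 3: 40-fold → factor 40
Step 4: 60 μL brought to 480 μL → factor 480/60 = 8
Step 5: 100 μL + 100 μL = 200 μL total → factor 200/100 = 2
Overall dilution factor = 12 × 4 × 40 × 8 × 2 = 30720

3.07 × 10^4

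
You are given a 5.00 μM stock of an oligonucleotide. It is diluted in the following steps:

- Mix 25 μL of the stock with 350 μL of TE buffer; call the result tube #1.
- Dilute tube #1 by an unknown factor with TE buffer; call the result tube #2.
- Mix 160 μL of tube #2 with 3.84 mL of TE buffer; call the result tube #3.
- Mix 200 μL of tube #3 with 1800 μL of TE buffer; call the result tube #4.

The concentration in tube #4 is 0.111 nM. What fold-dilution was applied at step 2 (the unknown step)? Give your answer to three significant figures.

Step 1: 25 μL + 350 μL = 375 μL total → factor 375/25 = 15
Step 2: unknown factor x
Step 3: 160 μL + 3.84 mL = 4000 μL total → factor 4000/160 = 25
Step 4: 200 μL + 1800 μL = 2000 μL total → factor 2000/200 = 10
Product of known-step factors = 3750
Overall factor = 5.00 μM / (0.111 nM) = 45045
x = 45045 / 3750 = 12.0

12.0-fold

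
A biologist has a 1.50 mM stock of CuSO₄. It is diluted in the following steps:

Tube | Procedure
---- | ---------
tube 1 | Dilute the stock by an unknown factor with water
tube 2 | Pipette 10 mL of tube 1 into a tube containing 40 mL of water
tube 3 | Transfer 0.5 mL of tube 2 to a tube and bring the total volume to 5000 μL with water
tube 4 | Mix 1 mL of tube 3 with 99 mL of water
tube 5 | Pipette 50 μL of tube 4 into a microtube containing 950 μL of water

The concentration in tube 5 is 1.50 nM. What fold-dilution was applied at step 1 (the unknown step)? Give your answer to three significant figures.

Step 1: unknown factor x
Step 2: 10 mL + 40 mL = 50 mL total → factor 50/10 = 5
Step 3: 0.5 mL brought to 5000 μL → factor 5/0.5 = 10
Step 4: 1 mL + 99 mL = 100 mL total → factor 100/1 = 100
Step 5: 50 μL + 950 μL = 1000 μL total → factor 1000/50 = 20
Product of known-step factors = 1 × 10^5
Overall factor = 1.50 mM / (1.50 nM) = 1 × 10^6
x = 1 × 10^6 / 1 × 10^5 = 10.0

10.0-fold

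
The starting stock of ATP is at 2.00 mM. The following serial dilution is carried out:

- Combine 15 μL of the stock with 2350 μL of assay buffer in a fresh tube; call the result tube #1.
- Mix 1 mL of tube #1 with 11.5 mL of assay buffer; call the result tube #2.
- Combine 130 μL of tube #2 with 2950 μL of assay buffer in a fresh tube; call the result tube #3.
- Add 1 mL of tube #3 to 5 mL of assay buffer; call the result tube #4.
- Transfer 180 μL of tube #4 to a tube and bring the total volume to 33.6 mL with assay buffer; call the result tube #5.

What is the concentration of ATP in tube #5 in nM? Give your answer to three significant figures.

0.0382 nM

Step 1: 15 μL + 2350 μL = 2365 μL total → factor 2365/15 = 157.67
Step 2: 1 mL + 11.5 mL = 12.5 mL total → factor 12.5/1 = 12.5
Step 3: 130 μL + 2950 μL = 3080 μL total → factor 3080/130 = 23.692
Step 4: 1 mL + 5 mL = 6 mL total → factor 6/1 = 6
Step 5: 180 μL brought to 33.6 mL → factor 33600/180 = 186.67
Overall dilution factor = 157.67 × 12.5 × 23.692 × 6 × 186.67 = 5.2297 × 10^7
Final = 2.00 mM / 5.2297 × 10^7 = 3.824 × 10^-8 mM = 0.0382 nM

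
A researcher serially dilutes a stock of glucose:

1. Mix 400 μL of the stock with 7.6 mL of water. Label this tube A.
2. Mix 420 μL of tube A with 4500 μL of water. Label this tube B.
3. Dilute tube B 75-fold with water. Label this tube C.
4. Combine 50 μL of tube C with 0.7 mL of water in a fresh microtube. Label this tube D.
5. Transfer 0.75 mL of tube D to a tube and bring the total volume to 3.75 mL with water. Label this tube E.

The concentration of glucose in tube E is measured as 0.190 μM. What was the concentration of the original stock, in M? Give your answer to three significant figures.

0.250 M

Step 1: 400 μL + 7.6 mL = 8000 μL total → factor 8000/400 = 20
Step 2: 420 μL + 4500 μL = 4920 μL total → factor 4920/420 = 11.714
Step 3: 75-fold → factor 75
Step 4: 50 μL + 0.7 mL = 750 μL total → factor 750/50 = 15
Step 5: 0.75 mL brought to 3.75 mL → factor 3.75/0.75 = 5
Overall dilution factor = 20 × 11.714 × 75 × 15 × 5 = 1.3179 × 10^6
Stock = 0.190 μM × 1.3179 × 10^6 = 2.504 × 10^5 μM = 0.250 M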